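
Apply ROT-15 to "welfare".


Word: "welfare"
Shift: 15
Each letter → (letter + shift) mod 26:
  'w' (22) + 15 = 11 → 'l'
  'e' (4) + 15 = 19 → 't'
  'l' (11) + 15 = 0 → 'a'
  'f' (5) + 15 = 20 → 'u'
  'a' (0) + 15 = 15 → 'p'
  'r' (17) + 15 = 6 → 'g'
  'e' (4) + 15 = 19 → 't'
Result = "ltaupgt"


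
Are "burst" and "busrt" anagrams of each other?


Word 1: "burst" → sorted: brstu
Word 2: "busrt" → sorted: brstu
Same letters? brstu == brstu
Anagram = Yes


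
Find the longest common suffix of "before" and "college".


Word 1: "before"
Word 2: "college"
Comparing from end:
  Pos -1: 'e' == 'e'
  Pos -2: 'r' != 'g' (stop)
LCS = "e" (length 1)


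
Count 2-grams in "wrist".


Word: "wrist" (length 5)
Number of 2-grams = length - 2 + 1 = 5 - 2 + 1
= 4


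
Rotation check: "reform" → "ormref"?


Word: "reform", Candidate: "ormref"
Method: check if candidate is substring of word+word
"reformreform" contains "ormref"? Yes
Is rotation = Yes


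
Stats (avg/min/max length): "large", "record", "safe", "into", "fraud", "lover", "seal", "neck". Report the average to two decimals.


Lengths: "large"=5, "record"=6, "safe"=4, "into"=4, "fraud"=5, "lover"=5, "seal"=4, "neck"=4
Sum = 37, Count = 8
Average = 37/8 = 4.63
= avg=4.63, min=4, max=6


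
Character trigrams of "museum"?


Word: "museum" (length 6)
Number of trigrams = 6 - 3 + 1 = 4
  Position 0: "mus"
  Position 1: "use"
  Position 2: "seu"
  Position 3: "eum"
Trigrams = "mus", "use", "seu", "eum"


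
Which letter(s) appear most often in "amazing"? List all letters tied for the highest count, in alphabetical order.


Word: "amazing"
Letter counts:
  'a': 2
  'g': 1
  'i': 1
  'm': 1
  'n': 1
  'z': 1
Maximum count = 2
Most frequent = 'a' (2 times each)


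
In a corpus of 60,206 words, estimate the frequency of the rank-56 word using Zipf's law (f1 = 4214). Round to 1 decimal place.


Zipf's law: f(r) = f(1) / r
f(1) = 4214
f(56) = 4214 / 56
= 75.3 occurrences


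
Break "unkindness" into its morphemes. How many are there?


Word: "unkindness"
Morphemes: un- + kind + -ness
Each morpheme carries meaning
= 3 morphemes


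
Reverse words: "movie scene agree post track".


Original: "movie scene agree post track"
Words (1..n): movie | scene | agree | post | track
Reversed (n..1): track | post | agree | scene | movie
Result = "track post agree scene movie"


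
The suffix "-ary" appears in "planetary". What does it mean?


Suffix: -ary
Example: planetary (planet + -ary)
Meaning = relating to


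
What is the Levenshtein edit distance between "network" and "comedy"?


Word 1: "network" (length 7)
Word 2: "comedy" (length 6)
One optimal edit sequence (insert/delete/substitute each cost 1):
  1. delete 'n'  (+1)
  2. substitute 'e' -> 'c'  (+1)
  3. substitute 't' -> 'o'  (+1)
  4. substitute 'w' -> 'm'  (+1)
  5. substitute 'o' -> 'e'  (+1)
  6. substitute 'r' -> 'd'  (+1)
  7. substitute 'k' -> 'y'  (+1)
Total edit operations: 7
Edit distance = 7


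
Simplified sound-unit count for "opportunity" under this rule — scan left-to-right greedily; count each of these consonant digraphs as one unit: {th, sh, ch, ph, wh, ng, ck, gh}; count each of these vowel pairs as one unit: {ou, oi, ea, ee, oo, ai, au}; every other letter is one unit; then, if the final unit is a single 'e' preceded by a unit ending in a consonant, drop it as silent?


Word: "opportunity" (11 letters)
Left-to-right scan:
  1. 'o' (letter)
  2. 'p' (letter)
  3. 'p' (letter)
  4. 'o' (letter)
  5. 'r' (letter)
  6. 't' (letter)
  7. 'u' (letter)
  8. 'n' (letter)
  9. 'i' (letter)
  10. 't' (letter)
  11. 'y' (letter)
Units from scan: 11
Sound units = 11 units


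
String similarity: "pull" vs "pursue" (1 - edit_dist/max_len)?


Word 1: "pull" (length 4)
Word 2: "pursue" (length 6)
One optimal edit sequence:
  1. keep 'p'
  2. keep 'u'
  3. insert 'r'  (+1)
  4. insert 's'  (+1)
  5. substitute 'l' -> 'u'  (+1)
  6. substitute 'l' -> 'e'  (+1)
Edit distance = 4
Max length = max(4, 6) = 6
Similarity = 1 - 4/6
= 0.3333


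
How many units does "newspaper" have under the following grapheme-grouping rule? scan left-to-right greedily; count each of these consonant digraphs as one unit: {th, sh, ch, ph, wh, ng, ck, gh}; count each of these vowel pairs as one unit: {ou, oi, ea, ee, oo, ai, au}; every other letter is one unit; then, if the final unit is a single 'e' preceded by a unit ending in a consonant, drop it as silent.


Word: "newspaper" (9 letters)
Left-to-right scan:
  1. 'n' (letter)
  2. 'e' (letter)
  3. 'w' (letter)
  4. 's' (letter)
  5. 'p' (letter)
  6. 'a' (letter)
  7. 'p' (letter)
  8. 'e' (letter)
  9. 'r' (letter)
Units from scan: 9
Sound units = 9 units


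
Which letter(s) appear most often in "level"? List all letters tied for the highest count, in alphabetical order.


Word: "level"
Letter counts:
  'e': 2
  'l': 2
  'v': 1
Maximum count = 2
Most frequent = 'e', 'l' (2 times each)


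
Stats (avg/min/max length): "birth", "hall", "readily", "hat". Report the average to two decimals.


Lengths: "birth"=5, "hall"=4, "readily"=7, "hat"=3
Sum = 19, Count = 4
Average = 19/4 = 4.75
= avg=4.75, min=3, max=7


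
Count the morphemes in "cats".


Word: "cats"
Morphemes: cat | -s
Each morpheme carries meaning
= 2 morphemes


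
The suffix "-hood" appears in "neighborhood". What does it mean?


Suffix: -hood
Example: neighborhood = neighbor + -hood
Meaning = state / condition


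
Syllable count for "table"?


Word: "table"
Syllable breakdown: ta-ble
Counting: 2 parts
= 2 syllables


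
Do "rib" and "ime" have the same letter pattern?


Pattern of "rib": [0, 1, 2]
Pattern of "ime": [0, 1, 2]
Patterns match
Same pattern = Yes


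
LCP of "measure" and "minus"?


Word 1: "measure"
Word 2: "minus"
Comparing from start:
  Pos 0: 'm' == 'm'
  Pos 1: 'e' != 'i' (stop)
LCP = "m" (length 1)


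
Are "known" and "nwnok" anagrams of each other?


Word 1: "known" → sorted: knnow
Word 2: "nwnok" → sorted: knnow
Same letters? knnow == knnow
Anagram = Yes


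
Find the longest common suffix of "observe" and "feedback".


Word 1: "observe"
Word 2: "feedback"
Comparing from end:
  Pos -1: 'e' != 'k' (stop)
LCS = "" (length 0)


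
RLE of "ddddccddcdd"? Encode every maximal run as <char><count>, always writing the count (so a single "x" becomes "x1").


String: "ddddccddcdd"
Scanning for consecutive runs:
  'd' x 4
  'c' x 2
  'd' x 2
  'c' x 1
  'd' x 2
RLE = "d4c2d2c1d2"


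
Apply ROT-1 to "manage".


Word: "manage"
Shift: 1
Each letter → (letter + shift) mod 26:
  'm' (12) + 1 = 13 → 'n'
  'a' (0) + 1 = 1 → 'b'
  'n' (13) + 1 = 14 → 'o'
  'a' (0) + 1 = 1 → 'b'
  'g' (6) + 1 = 7 → 'h'
  'e' (4) + 1 = 5 → 'f'
Result = "nbobhf"


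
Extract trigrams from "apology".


Word: "apology" (length 7)
Number of trigrams = 7 - 3 + 1 = 5
  Position 0: "apo"
  Position 1: "pol"
  Position 2: "olo"
  Position 3: "log"
  Position 4: "ogy"
Trigrams = "apo", "pol", "olo", "log", "ogy"


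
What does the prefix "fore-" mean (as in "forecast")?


Prefix: fore-
Example: forecast (fore- + cast)
Meaning = before


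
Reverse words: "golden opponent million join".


Original: "golden opponent million join"
Words (1..n): golden | opponent | million | join
Reversed (n..1): join | million | opponent | golden
Result = "join million opponent golden"


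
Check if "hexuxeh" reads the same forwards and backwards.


Word: "hexuxeh"
Reversed: "hexuxeh"
Forward == Backward? hexuxeh == hexuxeh
Palindrome = Yes


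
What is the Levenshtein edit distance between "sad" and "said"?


Word 1: "sad" (length 3)
Word 2: "said" (length 4)
One optimal edit sequence (insert/delete/substitute each cost 1):
  1. keep 's'
  2. keep 'a'
  3. insert 'i'  (+1)
  4. keep 'd'
Total edit operations: 1
Edit distance = 1


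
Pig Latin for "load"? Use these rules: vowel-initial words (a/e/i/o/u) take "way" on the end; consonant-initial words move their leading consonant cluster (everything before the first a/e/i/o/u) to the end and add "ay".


Word: "load"
Starts with consonant(s) → move to end, add 'ay'
Consonant cluster: "l"
Pig Latin = "oadlay"


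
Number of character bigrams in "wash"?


Word: "wash" (length 4)
Number of 2-grams = length - 2 + 1 = 4 - 2 + 1
= 3


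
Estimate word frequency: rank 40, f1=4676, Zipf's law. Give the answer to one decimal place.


Zipf's law: f(r) = f(1) / r
f(1) = 4676
f(40) = 4676 / 40
= 116.9 occurrences


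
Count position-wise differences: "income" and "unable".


Comparing character by character (same length = 6):
  Pos 0: 'i' vs 'u' !=
  Pos 1: 'n' vs 'n' =
  Pos 2: 'c' vs 'a' !=
  Pos 3: 'o' vs 'b' !=
  Pos 4: 'm' vs 'l' !=
  Pos 5: 'e' vs 'e' =
Hamming distance = 4


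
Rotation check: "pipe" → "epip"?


Word: "pipe", Candidate: "epip"
Method: check if candidate is substring of word+word
"pipepipe" contains "epip"? Yes
Is rotation = Yes


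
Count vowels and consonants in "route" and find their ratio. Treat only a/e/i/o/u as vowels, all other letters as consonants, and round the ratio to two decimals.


Word: "route"
Vowels (a,e,i,o,u): 3
Consonants: 2
Ratio = 3/2
= 1.50


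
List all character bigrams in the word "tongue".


Word: "tongue" (length 6)
Number of bigrams = 6 - 2 + 1 = 5
  Position 0: "to"
  Position 1: "on"
  Position 2: "ng"
  Position 3: "gu"
  Position 4: "ue"
Bigrams = "to", "on", "ng", "gu", "ue"


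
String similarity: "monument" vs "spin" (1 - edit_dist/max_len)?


Word 1: "monument" (length 8)
Word 2: "spin" (length 4)
One optimal edit sequence:
  1. delete 'm'  (+1)
  2. delete 'o'  (+1)
  3. delete 'n'  (+1)
  4. substitute 'u' -> 's'  (+1)
  5. substitute 'm' -> 'p'  (+1)
  6. substitute 'e' -> 'i'  (+1)
  7. keep 'n'
  8. delete 't'  (+1)
Edit distance = 7
Max length = max(8, 4) = 8
Similarity = 1 - 7/8
= 0.1250


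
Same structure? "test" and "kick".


Pattern of "test": [0, 1, 2, 0]
Pattern of "kick": [0, 1, 2, 0]
Patterns match
Same pattern = Yes


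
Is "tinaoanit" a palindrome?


Word: "tinaoanit"
Reversed: "tinaoanit"
Forward == Backward? tinaoanit == tinaoanit
Palindrome = Yes


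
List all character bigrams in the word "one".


Word: "one" (length 3)
Number of bigrams = 3 - 2 + 1 = 2
  Position 0: "on"
  Position 1: "ne"
Bigrams = "on", "ne"


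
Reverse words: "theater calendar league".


Original: "theater calendar league"
Words (1..n): theater | calendar | league
Reversed (n..1): league | calendar | theater
Result = "league calendar theater"


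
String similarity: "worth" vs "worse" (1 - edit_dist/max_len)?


Word 1: "worth" (length 5)
Word 2: "worse" (length 5)
One optimal edit sequence:
  1. keep 'w'
  2. keep 'o'
  3. keep 'r'
  4. substitute 't' -> 's'  (+1)
  5. substitute 'h' -> 'e'  (+1)
Edit distance = 2
Max length = max(5, 5) = 5
Similarity = 1 - 2/5
= 0.6000


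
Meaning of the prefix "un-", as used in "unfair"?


Prefix: un-
Example: unfair = un- + fair
Meaning = not / reverse


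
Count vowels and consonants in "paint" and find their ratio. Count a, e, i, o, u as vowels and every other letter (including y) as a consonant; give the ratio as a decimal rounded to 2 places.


Word: "paint"
Vowels (a,e,i,o,u): 2
Consonants: 3
Ratio = 2/3
= 0.67


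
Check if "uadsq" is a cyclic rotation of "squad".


Word: "squad", Candidate: "uadsq"
Method: check if candidate is substring of word+word
"squadsquad" contains "uadsq"? Yes
Is rotation = Yes


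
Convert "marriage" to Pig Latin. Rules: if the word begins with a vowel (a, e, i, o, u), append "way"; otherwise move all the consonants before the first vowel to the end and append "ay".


Word: "marriage"
Starts with consonant(s) → move to end, add 'ay'
Consonant cluster: "m"
Pig Latin = "arriagemay"


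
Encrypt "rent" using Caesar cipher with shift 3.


Word: "rent"
Shift: 3
Each letter → (letter + shift) mod 26:
  'r' (17) + 3 = 20 → 'u'
  'e' (4) + 3 = 7 → 'h'
  'n' (13) + 3 = 16 → 'q'
  't' (19) + 3 = 22 → 'w'
Result = "uhqw"


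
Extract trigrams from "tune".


Word: "tune" (length 4)
Number of trigrams = 4 - 3 + 1 = 2
  Position 0: "tun"
  Position 1: "une"
Trigrams = "tun", "une"


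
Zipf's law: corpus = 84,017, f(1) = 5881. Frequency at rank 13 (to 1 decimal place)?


Zipf's law: f(r) = f(1) / r
f(1) = 5881
f(13) = 5881 / 13
= 452.4 occurrences


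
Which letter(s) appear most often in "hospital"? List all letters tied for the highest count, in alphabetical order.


Word: "hospital"
Letter counts:
  'a': 1
  'h': 1
  'i': 1
  'l': 1
  'o': 1
  'p': 1
  's': 1
  't': 1
Maximum count = 1
Most frequent = 'a', 'h', 'i', 'l', 'o', 'p', 's', 't' (1 time each)


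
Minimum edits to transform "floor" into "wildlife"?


Word 1: "floor" (length 5)
Word 2: "wildlife" (length 8)
One optimal edit sequence (insert/delete/substitute each cost 1):
  1. insert 'w'  (+1)
  2. insert 'i'  (+1)
  3. insert 'l'  (+1)
  4. substitute 'f' -> 'd'  (+1)
  5. keep 'l'
  6. substitute 'o' -> 'i'  (+1)
  7. substitute 'o' -> 'f'  (+1)
  8. substitute 'r' -> 'e'  (+1)
Total edit operations: 7
Edit distance = 7


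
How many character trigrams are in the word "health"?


Word: "health" (length 6)
Number of 3-grams = length - 3 + 1 = 6 - 3 + 1
= 4


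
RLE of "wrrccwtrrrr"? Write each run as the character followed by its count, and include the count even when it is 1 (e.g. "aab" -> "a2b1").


String: "wrrccwtrrrr"
Scanning for consecutive runs:
  'w' x 1
  'r' x 2
  'c' x 2
  'w' x 1
  't' x 1
  'r' x 4
RLE = "w1r2c2w1t1r4"


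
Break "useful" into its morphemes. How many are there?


Word: "useful"
Morphemes: use | -ful
Each morpheme carries meaning
= 2 morphemes


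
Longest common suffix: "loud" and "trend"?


Word 1: "loud"
Word 2: "trend"
Comparing from end:
  Pos -1: 'd' == 'd'
  Pos -2: 'u' != 'n' (stop)
LCS = "d" (length 1)


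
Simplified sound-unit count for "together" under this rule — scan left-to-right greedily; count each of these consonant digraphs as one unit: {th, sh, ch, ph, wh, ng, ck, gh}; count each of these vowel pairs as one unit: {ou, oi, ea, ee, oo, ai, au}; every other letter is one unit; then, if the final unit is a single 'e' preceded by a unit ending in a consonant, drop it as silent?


Word: "together" (8 letters)
Left-to-right scan:
  (1) 't' (letter)
  (2) 'o' (letter)
  (3) 'g' (letter)
  (4) 'e' (letter)
  (5) 'th' (digraph)
  (6) 'e' (letter)
  (7) 'r' (letter)
Units from scan: 7
Sound units = 7 units


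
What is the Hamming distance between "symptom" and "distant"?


Comparing character by character (same length = 7):
  Pos 0: 's' vs 'd' !=
  Pos 1: 'y' vs 'i' !=
  Pos 2: 'm' vs 's' !=
  Pos 3: 'p' vs 't' !=
  Pos 4: 't' vs 'a' !=
  Pos 5: 'o' vs 'n' !=
  Pos 6: 'm' vs 't' !=
Hamming distance = 7


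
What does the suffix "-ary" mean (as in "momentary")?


Suffix: -ary
Example: momentary (moment + -ary)
Meaning = relating to


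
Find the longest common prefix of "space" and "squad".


Word 1: "space"
Word 2: "squad"
Comparing from start:
  Pos 0: 's' == 's'
  Pos 1: 'p' != 'q' (stop)
LCP = "s" (length 1)


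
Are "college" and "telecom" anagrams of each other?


Word 1: "college" → sorted: ceegllo
Word 2: "telecom" → sorted: ceelmot
Same letters? ceegllo != ceelmot
Anagram = No


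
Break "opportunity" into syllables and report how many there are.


Word: "opportunity"
Syllable breakdown: op-por-tu-ni-ty
Counting: 5 parts
= 5 syllables


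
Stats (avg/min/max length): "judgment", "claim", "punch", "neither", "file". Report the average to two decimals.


Lengths: "judgment"=8, "claim"=5, "punch"=5, "neither"=7, "file"=4
Sum = 29, Count = 5
Average = 29/5 = 5.80
= avg=5.80, min=4, max=8


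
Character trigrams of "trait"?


Word: "trait" (length 5)
Number of trigrams = 5 - 3 + 1 = 3
  Position 0: "tra"
  Position 1: "rai"
  Position 2: "ait"
Trigrams = "tra", "rai", "ait"


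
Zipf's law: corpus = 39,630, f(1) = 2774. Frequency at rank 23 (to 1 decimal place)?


Zipf's law: f(r) = f(1) / r
f(1) = 2774
f(23) = 2774 / 23
= 120.6 occurrences


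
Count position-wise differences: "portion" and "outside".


Comparing character by character (same length = 7):
  Pos 0: 'p' vs 'o' !=
  Pos 1: 'o' vs 'u' !=
  Pos 2: 'r' vs 't' !=
  Pos 3: 't' vs 's' !=
  Pos 4: 'i' vs 'i' =
  Pos 5: 'o' vs 'd' !=
  Pos 6: 'n' vs 'e' !=
Hamming distance = 6


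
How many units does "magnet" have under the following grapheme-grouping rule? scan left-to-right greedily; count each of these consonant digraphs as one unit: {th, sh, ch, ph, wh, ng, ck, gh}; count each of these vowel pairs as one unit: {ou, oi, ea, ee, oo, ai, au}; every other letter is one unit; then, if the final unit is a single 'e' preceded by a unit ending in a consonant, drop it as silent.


Word: "magnet" (6 letters)
Left-to-right scan:
  [1] 'm' (letter)
  [2] 'a' (letter)
  [3] 'g' (letter)
  [4] 'n' (letter)
  [5] 'e' (letter)
  [6] 't' (letter)
Units from scan: 6
Sound units = 6 units


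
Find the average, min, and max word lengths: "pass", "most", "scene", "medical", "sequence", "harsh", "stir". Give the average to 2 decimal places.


Lengths: "pass"=4, "most"=4, "scene"=5, "medical"=7, "sequence"=8, "harsh"=5, "stir"=4
Sum = 37, Count = 7
Average = 37/7 = 5.29
= avg=5.29, min=4, max=8


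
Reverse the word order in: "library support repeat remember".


Original: "library support repeat remember"
Words (1..n): library | support | repeat | remember
Reversed (n..1): remember | repeat | support | library
Result = "remember repeat support library"


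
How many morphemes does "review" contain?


Word: "review"
Morphemes: re- | view
Each morpheme carries meaning
= 2 morphemes


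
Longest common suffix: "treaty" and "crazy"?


Word 1: "treaty"
Word 2: "crazy"
Comparing from end:
  Pos -1: 'y' == 'y'
  Pos -2: 't' != 'z' (stop)
LCS = "y" (length 1)


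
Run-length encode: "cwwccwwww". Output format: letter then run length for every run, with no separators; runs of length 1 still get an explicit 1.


String: "cwwccwwww"
Scanning for consecutive runs:
  'c' x 1
  'w' x 2
  'c' x 2
  'w' x 4
RLE = "c1w2c2w4"


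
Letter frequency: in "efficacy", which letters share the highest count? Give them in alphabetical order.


Word: "efficacy"
Letter counts:
  'a': 1
  'c': 2
  'e': 1
  'f': 2
  'i': 1
  'y': 1
Maximum count = 2
Most frequent = 'c', 'f' (2 times each)


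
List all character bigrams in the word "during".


Word: "during" (length 6)
Number of bigrams = 6 - 2 + 1 = 5
  Position 0: "du"
  Position 1: "ur"
  Position 2: "ri"
  Position 3: "in"
  Position 4: "ng"
Bigrams = "du", "ur", "ri", "in", "ng"


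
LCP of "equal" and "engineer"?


Word 1: "equal"
Word 2: "engineer"
Comparing from start:
  Pos 0: 'e' == 'e'
  Pos 1: 'q' != 'n' (stop)
LCP = "e" (length 1)


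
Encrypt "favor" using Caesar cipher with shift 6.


Word: "favor"
Shift: 6
Each letter → (letter + shift) mod 26:
  'f' (5) + 6 = 11 → 'l'
  'a' (0) + 6 = 6 → 'g'
  'v' (21) + 6 = 1 → 'b'
  'o' (14) + 6 = 20 → 'u'
  'r' (17) + 6 = 23 → 'x'
Result = "lgbux"


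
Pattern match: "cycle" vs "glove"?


Pattern of "cycle": [0, 1, 0, 2, 3]
Pattern of "glove": [0, 1, 2, 3, 4]
Patterns do not match
Same pattern = No


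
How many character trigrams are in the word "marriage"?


Word: "marriage" (length 8)
Number of 3-grams = length - 3 + 1 = 8 - 3 + 1
= 6


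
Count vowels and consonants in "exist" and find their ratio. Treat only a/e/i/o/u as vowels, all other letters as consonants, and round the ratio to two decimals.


Word: "exist"
Vowels (a,e,i,o,u): 2
Consonants: 3
Ratio = 2/3
= 0.67


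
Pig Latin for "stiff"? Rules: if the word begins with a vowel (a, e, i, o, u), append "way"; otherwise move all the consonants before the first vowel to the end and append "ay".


Word: "stiff"
Starts with consonant(s) → move to end, add 'ay'
Consonant cluster: "st"
Pig Latin = "iffstay"


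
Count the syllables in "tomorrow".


Word: "tomorrow"
Syllable breakdown: to-mor-row
Counting: 3 parts
= 3 syllables


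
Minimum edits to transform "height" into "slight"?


Word 1: "height" (length 6)
Word 2: "slight" (length 6)
One optimal edit sequence (insert/delete/substitute each cost 1):
  1. substitute 'h' -> 's'  (+1)
  2. substitute 'e' -> 'l'  (+1)
  3. keep 'i'
  4. keep 'g'
  5. keep 'h'
  6. keep 't'
Total edit operations: 2
Edit distance = 2


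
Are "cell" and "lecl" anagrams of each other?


Word 1: "cell" → sorted: cell
Word 2: "lecl" → sorted: cell
Same letters? cell == cell
Anagram = Yes


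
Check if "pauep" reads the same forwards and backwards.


Word: "pauep"
Reversed: "peuap"
Forward == Backward? pauep != peuap
Palindrome = No


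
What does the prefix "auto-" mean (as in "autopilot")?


Prefix: auto-
Example: autopilot = auto- + pilot
Meaning = self


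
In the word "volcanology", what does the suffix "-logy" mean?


Suffix: -logy
Example: volcanology = volcano + -logy
Meaning = study of


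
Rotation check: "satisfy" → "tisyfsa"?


Word: "satisfy", Candidate: "tisyfsa"
Method: check if candidate is substring of word+word
"satisfysatisfy" contains "tisyfsa"? No
Is rotation = No


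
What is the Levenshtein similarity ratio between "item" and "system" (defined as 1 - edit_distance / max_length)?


Word 1: "item" (length 4)
Word 2: "system" (length 6)
One optimal edit sequence:
  1. insert 's'  (+1)
  2. insert 'y'  (+1)
  3. substitute 'i' -> 's'  (+1)
  4. keep 't'
  5. keep 'e'
  6. keep 'm'
Edit distance = 3
Max length = max(4, 6) = 6
Similarity = 1 - 3/6
= 0.5000


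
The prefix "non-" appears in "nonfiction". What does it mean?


Prefix: non-
Example: nonfiction (non- + fiction)
Meaning = not


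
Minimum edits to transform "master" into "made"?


Word 1: "master" (length 6)
Word 2: "made" (length 4)
One optimal edit sequence (insert/delete/substitute each cost 1):
  1. keep 'm'
  2. keep 'a'
  3. delete 's'  (+1)
  4. substitute 't' -> 'd'  (+1)
  5. keep 'e'
  6. delete 'r'  (+1)
Total edit operations: 3
Edit distance = 3


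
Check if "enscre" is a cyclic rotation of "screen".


Word: "screen", Candidate: "enscre"
Method: check if candidate is substring of word+word
"screenscreen" contains "enscre"? Yes
Is rotation = Yes


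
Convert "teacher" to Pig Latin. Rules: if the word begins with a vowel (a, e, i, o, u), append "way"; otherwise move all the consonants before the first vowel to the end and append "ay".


Word: "teacher"
Starts with consonant(s) → move to end, add 'ay'
Consonant cluster: "t"
Pig Latin = "eachertay"


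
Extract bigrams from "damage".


Word: "damage" (length 6)
Number of bigrams = 6 - 2 + 1 = 5
  Position 0: "da"
  Position 1: "am"
  Position 2: "ma"
  Position 3: "ag"
  Position 4: "ge"
Bigrams = "da", "am", "ma", "ag", "ge"


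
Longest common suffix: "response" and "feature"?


Word 1: "response"
Word 2: "feature"
Comparing from end:
  Pos -1: 'e' == 'e'
  Pos -2: 's' != 'r' (stop)
LCS = "e" (length 1)


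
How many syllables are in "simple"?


Word: "simple"
Syllable breakdown: sim / ple
Counting: 2 parts
= 2 syllables


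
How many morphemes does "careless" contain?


Word: "careless"
Morphemes: care / -less
Each morpheme carries meaning
= 2 morphemes


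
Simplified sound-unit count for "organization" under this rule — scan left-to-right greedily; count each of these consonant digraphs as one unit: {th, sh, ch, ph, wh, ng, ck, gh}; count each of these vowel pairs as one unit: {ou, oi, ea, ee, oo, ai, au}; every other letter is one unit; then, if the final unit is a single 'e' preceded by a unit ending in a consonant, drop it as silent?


Word: "organization" (12 letters)
Left-to-right scan:
  [1] 'o' (letter)
  [2] 'r' (letter)
  [3] 'g' (letter)
  [4] 'a' (letter)
  [5] 'n' (letter)
  [6] 'i' (letter)
  [7] 'z' (letter)
  [8] 'a' (letter)
  [9] 't' (letter)
  [10] 'i' (letter)
  [11] 'o' (letter)
  [12] 'n' (letter)
Units from scan: 12
Sound units = 12 units


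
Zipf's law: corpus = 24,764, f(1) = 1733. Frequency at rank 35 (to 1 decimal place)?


Zipf's law: f(r) = f(1) / r
f(1) = 1733
f(35) = 1733 / 35
= 49.5 occurrences


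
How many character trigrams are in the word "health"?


Word: "health" (length 6)
Number of 3-grams = length - 3 + 1 = 6 - 3 + 1
= 4


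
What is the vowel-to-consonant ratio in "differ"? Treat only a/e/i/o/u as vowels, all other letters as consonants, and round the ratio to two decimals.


Word: "differ"
Vowels (a,e,i,o,u): 2
Consonants: 4
Ratio = 2/4
= 0.50


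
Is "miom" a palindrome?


Word: "miom"
Reversed: "moim"
Forward == Backward? miom != moim
Palindrome = No


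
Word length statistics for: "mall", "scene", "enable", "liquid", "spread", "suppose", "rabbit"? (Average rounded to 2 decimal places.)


Lengths: "mall"=4, "scene"=5, "enable"=6, "liquid"=6, "spread"=6, "suppose"=7, "rabbit"=6
Sum = 40, Count = 7
Average = 40/7 = 5.71
= avg=5.71, min=4, max=7


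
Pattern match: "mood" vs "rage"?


Pattern of "mood": [0, 1, 1, 2]
Pattern of "rage": [0, 1, 2, 3]
Patterns do not match
Same pattern = No


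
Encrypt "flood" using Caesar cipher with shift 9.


Word: "flood"
Shift: 9
Each letter → (letter + shift) mod 26:
  'f' (5) + 9 = 14 → 'o'
  'l' (11) + 9 = 20 → 'u'
  'o' (14) + 9 = 23 → 'x'
  'o' (14) + 9 = 23 → 'x'
  'd' (3) + 9 = 12 → 'm'
Result = "ouxxm"


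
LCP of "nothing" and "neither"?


Word 1: "nothing"
Word 2: "neither"
Comparing from start:
  Pos 0: 'n' == 'n'
  Pos 1: 'o' != 'e' (stop)
LCP = "n" (length 1)


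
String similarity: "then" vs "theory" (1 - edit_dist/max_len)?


Word 1: "then" (length 4)
Word 2: "theory" (length 6)
One optimal edit sequence:
  1. keep 't'
  2. keep 'h'
  3. keep 'e'
  4. insert 'o'  (+1)
  5. insert 'r'  (+1)
  6. substitute 'n' -> 'y'  (+1)
Edit distance = 3
Max length = max(4, 6) = 6
Similarity = 1 - 3/6
= 0.5000


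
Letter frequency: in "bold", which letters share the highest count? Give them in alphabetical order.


Word: "bold"
Letter counts:
  'b': 1
  'd': 1
  'l': 1
  'o': 1
Maximum count = 1
Most frequent = 'b', 'd', 'l', 'o' (1 time each)


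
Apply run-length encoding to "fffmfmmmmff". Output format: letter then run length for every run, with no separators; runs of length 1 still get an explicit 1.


String: "fffmfmmmmff"
Scanning for consecutive runs:
  'f' x 3
  'm' x 1
  'f' x 1
  'm' x 4
  'f' x 2
RLE = "f3m1f1m4f2"


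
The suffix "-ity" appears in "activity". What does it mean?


Suffix: -ity
Example: activity (active + -ity, with a spelling change)
Meaning = quality of


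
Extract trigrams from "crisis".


Word: "crisis" (length 6)
Number of trigrams = 6 - 3 + 1 = 4
  Position 0: "cri"
  Position 1: "ris"
  Position 2: "isi"
  Position 3: "sis"
Trigrams = "cri", "ris", "isi", "sis"


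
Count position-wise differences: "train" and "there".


Comparing character by character (same length = 5):
  Pos 0: 't' vs 't' =
  Pos 1: 'r' vs 'h' !=
  Pos 2: 'a' vs 'e' !=
  Pos 3: 'i' vs 'r' !=
  Pos 4: 'n' vs 'e' !=
Hamming distance = 4


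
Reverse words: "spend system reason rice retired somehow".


Original: "spend system reason rice retired somehow"
Words (1..n): spend | system | reason | rice | retired | somehow
Reversed (n..1): somehow | retired | rice | reason | system | spend
Result = "somehow retired rice reason system spend"


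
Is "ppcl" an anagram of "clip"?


Word 1: "clip" → sorted: cilp
Word 2: "ppcl" → sorted: clpp
Same letters? cilp != clpp
Anagram = No


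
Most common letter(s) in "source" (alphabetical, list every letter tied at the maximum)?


Word: "source"
Letter counts:
  'c': 1
  'e': 1
  'o': 1
  'r': 1
  's': 1
  'u': 1
Maximum count = 1
Most frequent = 'c', 'e', 'o', 'r', 's', 'u' (1 time each)


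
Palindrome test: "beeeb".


Word: "beeeb"
Reversed: "beeeb"
Forward == Backward? beeeb == beeeb
Palindrome = Yes


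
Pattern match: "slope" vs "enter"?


Pattern of "slope": [0, 1, 2, 3, 4]
Pattern of "enter": [0, 1, 2, 0, 3]
Patterns do not match
Same pattern = No


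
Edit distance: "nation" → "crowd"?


Word 1: "nation" (length 6)
Word 2: "crowd" (length 5)
One optimal edit sequence (insert/delete/substitute each cost 1):
  1. delete 'n'  (+1)
  2. substitute 'a' -> 'c'  (+1)
  3. substitute 't' -> 'r'  (+1)
  4. substitute 'i' -> 'o'  (+1)
  5. substitute 'o' -> 'w'  (+1)
  6. substitute 'n' -> 'd'  (+1)
Total edit operations: 6
Edit distance = 6


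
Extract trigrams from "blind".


Word: "blind" (length 5)
Number of trigrams = 5 - 3 + 1 = 3
  Position 0: "bli"
  Position 1: "lin"
  Position 2: "ind"
Trigrams = "bli", "lin", "ind"


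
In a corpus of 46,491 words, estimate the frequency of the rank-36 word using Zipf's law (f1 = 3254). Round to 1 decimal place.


Zipf's law: f(r) = f(1) / r
f(1) = 3254
f(36) = 3254 / 36
= 90.4 occurrences


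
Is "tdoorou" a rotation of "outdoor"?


Word: "outdoor", Candidate: "tdoorou"
Method: check if candidate is substring of word+word
"outdooroutdoor" contains "tdoorou"? Yes
Is rotation = Yes


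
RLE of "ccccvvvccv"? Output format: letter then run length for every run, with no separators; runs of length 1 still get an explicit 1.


String: "ccccvvvccv"
Scanning for consecutive runs:
  'c' x 4
  'v' x 3
  'c' x 2
  'v' x 1
RLE = "c4v3c2v1"


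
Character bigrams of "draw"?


Word: "draw" (length 4)
Number of bigrams = 4 - 2 + 1 = 3
  Position 0: "dr"
  Position 1: "ra"
  Position 2: "aw"
Bigrams = "dr", "ra", "aw"


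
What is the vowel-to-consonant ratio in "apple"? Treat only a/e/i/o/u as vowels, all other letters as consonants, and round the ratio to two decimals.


Word: "apple"
Vowels (a,e,i,o,u): 2
Consonants: 3
Ratio = 2/3
= 0.67


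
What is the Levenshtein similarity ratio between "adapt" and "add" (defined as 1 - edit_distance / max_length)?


Word 1: "adapt" (length 5)
Word 2: "add" (length 3)
One optimal edit sequence:
  1. keep 'a'
  2. keep 'd'
  3. delete 'a'  (+1)
  4. delete 'p'  (+1)
  5. substitute 't' -> 'd'  (+1)
Edit distance = 3
Max length = max(5, 3) = 5
Similarity = 1 - 3/5
= 0.4000


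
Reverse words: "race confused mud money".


Original: "race confused mud money"
Words (1..n): race | confused | mud | money
Reversed (n..1): money | mud | confused | race
Result = "money mud confused race"


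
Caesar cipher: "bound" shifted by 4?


Word: "bound"
Shift: 4
Each letter → (letter + shift) mod 26:
  'b' (1) + 4 = 5 → 'f'
  'o' (14) + 4 = 18 → 's'
  'u' (20) + 4 = 24 → 'y'
  'n' (13) + 4 = 17 → 'r'
  'd' (3) + 4 = 7 → 'h'
Result = "fsyrh"


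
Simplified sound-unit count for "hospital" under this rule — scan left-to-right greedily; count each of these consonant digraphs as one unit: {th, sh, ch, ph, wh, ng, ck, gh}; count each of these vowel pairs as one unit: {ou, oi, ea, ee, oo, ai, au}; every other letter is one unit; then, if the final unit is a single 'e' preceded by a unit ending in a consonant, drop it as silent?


Word: "hospital" (8 letters)
Left-to-right scan:
  (1) 'h' (letter)
  (2) 'o' (letter)
  (3) 's' (letter)
  (4) 'p' (letter)
  (5) 'i' (letter)
  (6) 't' (letter)
  (7) 'a' (letter)
  (8) 'l' (letter)
Units from scan: 8
Sound units = 8 units


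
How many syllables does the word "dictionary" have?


Word: "dictionary"
Syllable breakdown: dic / tion / ar / y
Counting: 4 parts
= 4 syllables


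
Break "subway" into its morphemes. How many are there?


Word: "subway"
Morphemes: sub- / way
Each morpheme carries meaning
= 2 morphemes


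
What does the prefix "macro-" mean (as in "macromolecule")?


Prefix: macro-
Example: macromolecule = macro- + molecule
Meaning = large


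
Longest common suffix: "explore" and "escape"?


Word 1: "explore"
Word 2: "escape"
Comparing from end:
  Pos -1: 'e' == 'e'
  Pos -2: 'r' != 'p' (stop)
LCS = "e" (length 1)


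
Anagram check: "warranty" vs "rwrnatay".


Word 1: "warranty" → sorted: aanrrtwy
Word 2: "rwrnatay" → sorted: aanrrtwy
Same letters? aanrrtwy == aanrrtwy
Anagram = Yes


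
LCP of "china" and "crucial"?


Word 1: "china"
Word 2: "crucial"
Comparing from start:
  Pos 0: 'c' == 'c'
  Pos 1: 'h' != 'r' (stop)
LCP = "c" (length 1)


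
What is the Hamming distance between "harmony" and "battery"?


Comparing character by character (same length = 7):
  Pos 0: 'h' vs 'b' !=
  Pos 1: 'a' vs 'a' =
  Pos 2: 'r' vs 't' !=
  Pos 3: 'm' vs 't' !=
  Pos 4: 'o' vs 'e' !=
  Pos 5: 'n' vs 'r' !=
  Pos 6: 'y' vs 'y' =
Hamming distance = 5


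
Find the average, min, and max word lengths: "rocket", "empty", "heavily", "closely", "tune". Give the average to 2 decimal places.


Lengths: "rocket"=6, "empty"=5, "heavily"=7, "closely"=7, "tune"=4
Sum = 29, Count = 5
Average = 29/5 = 5.80
= avg=5.80, min=4, max=7


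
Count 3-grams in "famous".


Word: "famous" (length 6)
Number of 3-grams = length - 3 + 1 = 6 - 3 + 1
= 4


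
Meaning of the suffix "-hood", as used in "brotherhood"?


Suffix: -hood
As in: brotherhood -> brother + -hood
Meaning = state / condition


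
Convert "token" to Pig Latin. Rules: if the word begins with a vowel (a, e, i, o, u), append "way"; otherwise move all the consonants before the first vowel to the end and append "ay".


Word: "token"
Starts with consonant(s) → move to end, add 'ay'
Consonant cluster: "t"
Pig Latin = "okentay"


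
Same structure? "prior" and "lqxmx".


Pattern of "prior": [0, 1, 2, 3, 1]
Pattern of "lqxmx": [0, 1, 2, 3, 2]
Patterns do not match
Same pattern = No


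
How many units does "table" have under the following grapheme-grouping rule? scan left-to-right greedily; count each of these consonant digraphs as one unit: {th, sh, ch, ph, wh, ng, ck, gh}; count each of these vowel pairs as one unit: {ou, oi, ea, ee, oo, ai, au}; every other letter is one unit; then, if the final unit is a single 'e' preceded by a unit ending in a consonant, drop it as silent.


Word: "table" (5 letters)
Left-to-right scan:
  [1] 't' (letter)
  [2] 'a' (letter)
  [3] 'b' (letter)
  [4] 'l' (letter)
  [5] 'e' (letter)
Units from scan: 5
Final unit is 'e' after a consonant -> drop as silent (-1)
Sound units = 4 units


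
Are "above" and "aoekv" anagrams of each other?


Word 1: "above" → sorted: abeov
Word 2: "aoekv" → sorted: aekov
Same letters? abeov != aekov
Anagram = No


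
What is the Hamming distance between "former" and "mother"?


Comparing character by character (same length = 6):
  Pos 0: 'f' vs 'm' !=
  Pos 1: 'o' vs 'o' =
  Pos 2: 'r' vs 't' !=
  Pos 3: 'm' vs 'h' !=
  Pos 4: 'e' vs 'e' =
  Pos 5: 'r' vs 'r' =
Hamming distance = 3


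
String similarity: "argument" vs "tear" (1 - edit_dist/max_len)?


Word 1: "argument" (length 8)
Word 2: "tear" (length 4)
One optimal edit sequence:
  1. delete 'a'  (+1)
  2. delete 'r'  (+1)
  3. delete 'g'  (+1)
  4. delete 'u'  (+1)
  5. substitute 'm' -> 't'  (+1)
  6. keep 'e'
  7. substitute 'n' -> 'a'  (+1)
  8. substitute 't' -> 'r'  (+1)
Edit distance = 7
Max length = max(8, 4) = 8
Similarity = 1 - 7/8
= 0.1250


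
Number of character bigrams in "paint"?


Word: "paint" (length 5)
Number of 2-grams = length - 2 + 1 = 5 - 2 + 1
= 4


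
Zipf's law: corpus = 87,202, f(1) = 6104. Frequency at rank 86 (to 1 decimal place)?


Zipf's law: f(r) = f(1) / r
f(1) = 6104
f(86) = 6104 / 86
= 71.0 occurrences


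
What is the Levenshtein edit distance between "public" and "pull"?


Word 1: "public" (length 6)
Word 2: "pull" (length 4)
One optimal edit sequence (insert/delete/substitute each cost 1):
  1. keep 'p'
  2. keep 'u'
  3. delete 'b'  (+1)
  4. keep 'l'
  5. delete 'i'  (+1)
  6. substitute 'c' -> 'l'  (+1)
Total edit operations: 3
Edit distance = 3


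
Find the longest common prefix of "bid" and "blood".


Word 1: "bid"
Word 2: "blood"
Comparing from start:
  Pos 0: 'b' == 'b'
  Pos 1: 'i' != 'l' (stop)
LCP = "b" (length 1)


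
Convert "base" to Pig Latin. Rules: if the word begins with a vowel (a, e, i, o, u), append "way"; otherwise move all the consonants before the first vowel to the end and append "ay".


Word: "base"
Starts with consonant(s) → move to end, add 'ay'
Consonant cluster: "b"
Pig Latin = "asebay"


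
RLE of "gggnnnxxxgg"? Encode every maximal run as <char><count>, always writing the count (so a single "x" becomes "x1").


String: "gggnnnxxxgg"
Scanning for consecutive runs:
  'g' x 3
  'n' x 3
  'x' x 3
  'g' x 2
RLE = "g3n3x3g2"


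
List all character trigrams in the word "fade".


Word: "fade" (length 4)
Number of trigrams = 4 - 3 + 1 = 2
  Position 0: "fad"
  Position 1: "ade"
Trigrams = "fad", "ade"


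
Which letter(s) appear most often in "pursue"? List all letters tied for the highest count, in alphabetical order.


Word: "pursue"
Letter counts:
  'e': 1
  'p': 1
  'r': 1
  's': 1
  'u': 2
Maximum count = 2
Most frequent = 'u' (2 times each)


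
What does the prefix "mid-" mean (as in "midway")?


Prefix: mid-
As in: midway -> mid- + way
Meaning = middle


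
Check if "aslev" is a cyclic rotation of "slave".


Word: "slave", Candidate: "aslev"
Method: check if candidate is substring of word+word
"slaveslave" contains "aslev"? No
Is rotation = No


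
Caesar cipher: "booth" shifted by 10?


Word: "booth"
Shift: 10
Each letter → (letter + shift) mod 26:
  'b' (1) + 10 = 11 → 'l'
  'o' (14) + 10 = 24 → 'y'
  'o' (14) + 10 = 24 → 'y'
  't' (19) + 10 = 3 → 'd'
  'h' (7) + 10 = 17 → 'r'
Result = "lyydr"


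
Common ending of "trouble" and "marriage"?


Word 1: "trouble"
Word 2: "marriage"
Comparing from end:
  Pos -1: 'e' == 'e'
  Pos -2: 'l' != 'g' (stop)
LCS = "e" (length 1)


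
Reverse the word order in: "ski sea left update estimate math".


Original: "ski sea left update estimate math"
Words (1..n): ski | sea | left | update | estimate | math
Reversed (n..1): math | estimate | update | left | sea | ski
Result = "math estimate update left sea ski"


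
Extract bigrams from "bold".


Word: "bold" (length 4)
Number of bigrams = 4 - 2 + 1 = 3
  Position 0: "bo"
  Position 1: "ol"
  Position 2: "ld"
Bigrams = "bo", "ol", "ld"


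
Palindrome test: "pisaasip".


Word: "pisaasip"
Reversed: "pisaasip"
Forward == Backward? pisaasip == pisaasip
Palindrome = Yes


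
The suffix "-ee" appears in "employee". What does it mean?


Suffix: -ee
As in: employee -> employ + -ee
Meaning = one who receives


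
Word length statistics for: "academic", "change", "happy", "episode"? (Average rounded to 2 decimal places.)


Lengths: "academic"=8, "change"=6, "happy"=5, "episode"=7
Sum = 26, Count = 4
Average = 26/4 = 6.50
= avg=6.50, min=5, max=8


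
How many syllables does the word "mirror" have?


Word: "mirror"
Syllable breakdown: mir-ror
Counting: 2 parts
= 2 syllables


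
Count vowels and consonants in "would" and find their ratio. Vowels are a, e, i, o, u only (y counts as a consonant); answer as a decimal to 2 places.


Word: "would"
Vowels (a,e,i,o,u): 2
Consonants: 3
Ratio = 2/3
= 0.67


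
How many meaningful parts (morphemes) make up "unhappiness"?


Word: "unhappiness"
Morphemes: un- | happi | -ness
Each morpheme carries meaning
= 3 morphemes


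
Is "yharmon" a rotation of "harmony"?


Word: "harmony", Candidate: "yharmon"
Method: check if candidate is substring of word+word
"harmonyharmony" contains "yharmon"? Yes
Is rotation = Yes
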